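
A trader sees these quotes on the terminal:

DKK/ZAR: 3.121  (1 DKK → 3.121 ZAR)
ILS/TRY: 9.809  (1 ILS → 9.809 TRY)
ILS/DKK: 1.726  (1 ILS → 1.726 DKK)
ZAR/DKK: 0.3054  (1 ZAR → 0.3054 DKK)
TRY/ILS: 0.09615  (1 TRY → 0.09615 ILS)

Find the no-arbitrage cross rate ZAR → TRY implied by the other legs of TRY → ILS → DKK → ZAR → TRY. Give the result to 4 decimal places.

1.9307

Known legs of the cycle: 0.09615 × 1.726 × 3.121 = 0.5179452429
For no arbitrage the full-cycle product must be 1, so the missing rate is 1 / 0.5179452429 ≈ 1.930706.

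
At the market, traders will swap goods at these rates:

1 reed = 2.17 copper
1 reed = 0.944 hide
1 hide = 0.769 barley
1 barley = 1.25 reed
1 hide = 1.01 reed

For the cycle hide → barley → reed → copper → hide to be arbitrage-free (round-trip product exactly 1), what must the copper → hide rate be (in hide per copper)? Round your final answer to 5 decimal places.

Known legs of the cycle: 0.769 × 1.25 × 2.17 = 2.0859125
For no arbitrage the full-cycle product must be 1, so the missing rate is 1 / 2.0859125 ≈ 0.4794065.

0.47941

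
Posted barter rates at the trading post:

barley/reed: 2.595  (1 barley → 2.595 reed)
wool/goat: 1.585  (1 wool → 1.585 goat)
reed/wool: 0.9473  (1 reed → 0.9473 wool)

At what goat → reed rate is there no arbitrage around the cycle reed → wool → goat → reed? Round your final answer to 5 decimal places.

0.66601

Known legs of the cycle: 0.9473 × 1.585 = 1.5014705
For no arbitrage the full-cycle product must be 1, so the missing rate is 1 / 1.5014705 ≈ 0.6660138.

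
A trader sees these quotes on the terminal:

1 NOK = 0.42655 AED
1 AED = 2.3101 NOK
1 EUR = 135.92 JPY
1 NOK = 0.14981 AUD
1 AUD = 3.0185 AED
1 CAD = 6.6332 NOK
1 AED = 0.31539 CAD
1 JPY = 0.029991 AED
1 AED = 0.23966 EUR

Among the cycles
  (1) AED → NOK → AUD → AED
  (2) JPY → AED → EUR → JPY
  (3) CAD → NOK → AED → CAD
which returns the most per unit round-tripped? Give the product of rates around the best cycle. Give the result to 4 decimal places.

1.0446

(1) 2.3101 × 0.14981 × 3.0185 = 1.04463
(2) 0.029991 × 0.23966 × 135.92 = 0.97694
(3) 6.6332 × 0.42655 × 0.31539 = 0.89236
Highest is cycle (1) at 1.0446 (>1, arbitrage).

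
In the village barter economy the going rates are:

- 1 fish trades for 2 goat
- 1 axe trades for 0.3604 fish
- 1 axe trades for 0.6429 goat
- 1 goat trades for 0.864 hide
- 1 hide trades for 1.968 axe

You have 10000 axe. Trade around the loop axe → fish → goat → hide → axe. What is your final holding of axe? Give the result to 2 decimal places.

10000 axe × 0.3604 = 3604 fish
3604 fish × 2 = 7208 goat
7208 goat × 0.864 = 6227.712 hide
6227.712 hide × 1.968 = 12256.137216 axe

12256.14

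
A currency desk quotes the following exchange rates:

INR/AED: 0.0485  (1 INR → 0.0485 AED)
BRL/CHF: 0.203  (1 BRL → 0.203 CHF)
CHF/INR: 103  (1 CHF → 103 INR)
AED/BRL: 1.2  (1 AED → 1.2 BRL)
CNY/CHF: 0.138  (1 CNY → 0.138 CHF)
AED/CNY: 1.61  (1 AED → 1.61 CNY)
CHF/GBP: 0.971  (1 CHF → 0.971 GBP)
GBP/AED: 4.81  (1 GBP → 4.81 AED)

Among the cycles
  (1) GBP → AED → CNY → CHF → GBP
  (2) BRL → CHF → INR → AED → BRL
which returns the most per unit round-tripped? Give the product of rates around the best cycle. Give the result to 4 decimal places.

(1) 4.81 × 1.61 × 0.138 × 0.971 = 1.03769
(2) 0.203 × 103 × 0.0485 × 1.2 = 1.21690
Highest is cycle (2) at 1.2169 (>1, arbitrage).

1.2169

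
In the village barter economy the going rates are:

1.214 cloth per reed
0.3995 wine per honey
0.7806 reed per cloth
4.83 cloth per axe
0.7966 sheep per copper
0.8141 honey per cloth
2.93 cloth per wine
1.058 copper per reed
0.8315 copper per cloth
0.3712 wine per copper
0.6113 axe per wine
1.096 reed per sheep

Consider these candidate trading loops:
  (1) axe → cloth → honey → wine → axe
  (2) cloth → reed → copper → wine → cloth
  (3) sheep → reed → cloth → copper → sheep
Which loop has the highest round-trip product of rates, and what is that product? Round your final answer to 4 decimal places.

0.9603

(1) 4.83 × 0.8141 × 0.3995 × 0.6113 = 0.96028
(2) 0.7806 × 1.058 × 0.3712 × 2.93 = 0.89823
(3) 1.096 × 1.214 × 0.8315 × 0.7966 = 0.88132
Highest is cycle (1) at 0.9603 (≤1, no arbitrage).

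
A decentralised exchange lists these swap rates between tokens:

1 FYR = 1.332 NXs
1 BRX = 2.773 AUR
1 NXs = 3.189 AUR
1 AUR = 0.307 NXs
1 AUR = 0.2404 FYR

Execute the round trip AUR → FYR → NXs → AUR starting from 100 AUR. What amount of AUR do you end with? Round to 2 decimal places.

102.12

100 AUR × 0.2404 = 24.04 FYR
24.04 FYR × 1.332 = 32.02128 NXs
32.02128 NXs × 3.189 = 102.11586192 AUR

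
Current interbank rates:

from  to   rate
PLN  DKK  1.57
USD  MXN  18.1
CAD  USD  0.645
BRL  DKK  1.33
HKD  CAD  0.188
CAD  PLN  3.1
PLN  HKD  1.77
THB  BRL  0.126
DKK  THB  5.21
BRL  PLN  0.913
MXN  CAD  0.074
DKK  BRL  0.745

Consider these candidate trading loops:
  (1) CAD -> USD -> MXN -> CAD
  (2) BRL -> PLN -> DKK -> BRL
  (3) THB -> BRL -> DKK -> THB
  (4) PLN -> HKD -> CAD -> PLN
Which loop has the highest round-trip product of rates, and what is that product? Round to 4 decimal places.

(1) 0.645 × 18.1 × 0.074 = 0.86391
(2) 0.913 × 1.57 × 0.745 = 1.06789
(3) 0.126 × 1.33 × 5.21 = 0.87309
(4) 1.77 × 0.188 × 3.1 = 1.03156
Highest is cycle (2) at 1.0679 (>1, arbitrage).

1.0679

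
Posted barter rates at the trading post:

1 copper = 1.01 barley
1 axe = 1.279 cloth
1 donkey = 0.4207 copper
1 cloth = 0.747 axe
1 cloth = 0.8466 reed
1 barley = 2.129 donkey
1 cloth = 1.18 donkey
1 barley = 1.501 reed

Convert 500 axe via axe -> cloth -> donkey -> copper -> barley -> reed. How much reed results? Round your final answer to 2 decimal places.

481.28

500 axe × 1.279 = 639.5 cloth
639.5 cloth × 1.18 = 754.61 donkey
754.61 donkey × 0.4207 = 317.464427 copper
317.464427 copper × 1.01 = 320.63907127 barley
320.63907127 barley × 1.501 = 481.27924597627 reed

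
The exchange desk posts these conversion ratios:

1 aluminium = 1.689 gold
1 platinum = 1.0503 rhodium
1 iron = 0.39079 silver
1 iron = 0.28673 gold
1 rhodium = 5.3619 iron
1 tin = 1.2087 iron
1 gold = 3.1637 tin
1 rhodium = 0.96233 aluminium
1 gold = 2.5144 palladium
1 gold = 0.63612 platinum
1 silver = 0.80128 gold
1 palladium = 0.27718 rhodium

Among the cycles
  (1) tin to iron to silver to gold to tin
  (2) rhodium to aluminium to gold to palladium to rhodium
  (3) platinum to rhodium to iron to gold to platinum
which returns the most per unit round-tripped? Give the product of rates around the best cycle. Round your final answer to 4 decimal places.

(1) 1.2087 × 0.39079 × 0.80128 × 3.1637 = 1.19741
(2) 0.96233 × 1.689 × 2.5144 × 0.27718 = 1.13279
(3) 1.0503 × 5.3619 × 0.28673 × 0.63612 = 1.02717
Highest is cycle (1) at 1.1974 (>1, arbitrage).

1.1974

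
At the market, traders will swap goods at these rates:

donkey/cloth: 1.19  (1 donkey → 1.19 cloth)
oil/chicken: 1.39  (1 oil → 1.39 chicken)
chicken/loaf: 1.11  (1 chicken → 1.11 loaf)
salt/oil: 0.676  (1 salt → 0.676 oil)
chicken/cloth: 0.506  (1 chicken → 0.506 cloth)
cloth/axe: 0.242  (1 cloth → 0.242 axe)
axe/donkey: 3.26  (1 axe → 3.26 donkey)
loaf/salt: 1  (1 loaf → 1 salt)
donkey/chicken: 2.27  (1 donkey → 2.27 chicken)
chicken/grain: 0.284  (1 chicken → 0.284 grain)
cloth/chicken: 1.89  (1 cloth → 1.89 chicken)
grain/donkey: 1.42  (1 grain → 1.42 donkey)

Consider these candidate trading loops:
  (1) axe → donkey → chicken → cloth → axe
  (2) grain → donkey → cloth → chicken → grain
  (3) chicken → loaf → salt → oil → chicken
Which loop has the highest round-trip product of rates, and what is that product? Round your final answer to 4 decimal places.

1.0430

(1) 3.26 × 2.27 × 0.506 × 0.242 = 0.90617
(2) 1.42 × 1.19 × 1.89 × 0.284 = 0.90702
(3) 1.11 × 1 × 0.676 × 1.39 = 1.04300
Highest is cycle (3) at 1.0430 (>1, arbitrage).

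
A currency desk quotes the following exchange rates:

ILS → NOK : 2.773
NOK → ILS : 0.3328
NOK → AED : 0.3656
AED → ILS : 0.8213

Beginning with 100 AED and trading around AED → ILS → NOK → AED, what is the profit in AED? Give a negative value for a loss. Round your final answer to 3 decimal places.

100 AED × 0.8213 = 82.13 ILS
82.13 ILS × 2.773 = 227.74649 NOK
227.74649 NOK × 0.3656 = 83.264116744 AED
Net change: 83.264116744 − 100 = -16.735883256 AED

-16.736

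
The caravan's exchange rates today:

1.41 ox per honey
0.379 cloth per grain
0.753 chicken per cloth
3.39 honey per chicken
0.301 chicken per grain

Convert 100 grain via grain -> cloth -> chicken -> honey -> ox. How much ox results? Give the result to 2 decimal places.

136.41

100 grain × 0.379 = 37.9 cloth
37.9 cloth × 0.753 = 28.5387 chicken
28.5387 chicken × 3.39 = 96.746193 honey
96.746193 honey × 1.41 = 136.41213213 ox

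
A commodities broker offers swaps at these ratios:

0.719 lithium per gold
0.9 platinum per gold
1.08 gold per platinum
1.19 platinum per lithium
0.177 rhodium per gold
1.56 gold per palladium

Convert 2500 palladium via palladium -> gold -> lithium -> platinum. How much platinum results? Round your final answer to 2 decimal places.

2500 palladium × 1.56 = 3900 gold
3900 gold × 0.719 = 2804.1 lithium
2804.1 lithium × 1.19 = 3336.879 platinum

3336.88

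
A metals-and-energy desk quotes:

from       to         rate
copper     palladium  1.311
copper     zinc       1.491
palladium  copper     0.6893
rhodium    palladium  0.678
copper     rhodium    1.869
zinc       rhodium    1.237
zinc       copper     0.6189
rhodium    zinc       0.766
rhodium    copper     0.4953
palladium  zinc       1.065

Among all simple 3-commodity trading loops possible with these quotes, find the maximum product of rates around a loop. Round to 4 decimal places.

zinc→rhodium→copper→zinc: 1.237 × 0.4953 × 1.491 = 0.91351
palladium→zinc→rhodium→palladium: 1.065 × 1.237 × 0.678 = 0.89320
zinc→copper→rhodium→zinc: 0.6189 × 1.869 × 0.766 = 0.88605
palladium→copper→rhodium→palladium: 0.6893 × 1.869 × 0.678 = 0.87347
palladium→zinc→copper→palladium: 1.065 × 0.6189 × 1.311 = 0.86412
Maximum is zinc→rhodium→copper→zinc at 0.9135; no arbitrage — every cycle loses value.

0.9135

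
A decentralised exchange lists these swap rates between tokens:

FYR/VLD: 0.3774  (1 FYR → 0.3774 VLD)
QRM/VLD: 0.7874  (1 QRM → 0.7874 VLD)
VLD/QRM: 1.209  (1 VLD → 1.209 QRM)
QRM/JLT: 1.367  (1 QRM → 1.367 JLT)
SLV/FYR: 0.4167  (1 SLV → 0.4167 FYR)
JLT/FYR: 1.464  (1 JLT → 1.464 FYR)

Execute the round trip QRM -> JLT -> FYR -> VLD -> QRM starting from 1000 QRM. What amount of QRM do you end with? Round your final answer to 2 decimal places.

913.14

1000 QRM × 1.367 = 1367 JLT
1367 JLT × 1.464 = 2001.288 FYR
2001.288 FYR × 0.3774 = 755.2860912 VLD
755.2860912 VLD × 1.209 = 913.1408842608 QRM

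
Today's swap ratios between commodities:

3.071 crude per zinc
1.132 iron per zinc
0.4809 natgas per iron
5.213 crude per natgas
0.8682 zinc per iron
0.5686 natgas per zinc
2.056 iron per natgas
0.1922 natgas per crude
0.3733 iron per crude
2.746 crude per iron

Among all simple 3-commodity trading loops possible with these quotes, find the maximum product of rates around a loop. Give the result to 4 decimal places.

natgas→iron→crude→natgas: 2.056 × 2.746 × 0.1922 = 1.08512
natgas→iron→zinc→natgas: 2.056 × 0.8682 × 0.5686 = 1.01496
crude→iron→zinc→crude: 0.3733 × 0.8682 × 3.071 = 0.99531
natgas→crude→iron→natgas: 5.213 × 0.3733 × 0.4809 = 0.93584
Maximum is natgas→iron→crude→natgas at 1.0851; arbitrage exists.

1.0851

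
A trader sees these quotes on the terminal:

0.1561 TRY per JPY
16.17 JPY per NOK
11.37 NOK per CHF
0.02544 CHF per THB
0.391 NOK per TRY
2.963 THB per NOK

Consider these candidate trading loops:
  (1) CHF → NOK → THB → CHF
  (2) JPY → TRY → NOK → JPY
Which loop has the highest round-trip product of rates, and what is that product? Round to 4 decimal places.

0.9869

(1) 11.37 × 2.963 × 0.02544 = 0.85706
(2) 0.1561 × 0.391 × 16.17 = 0.98694
Highest is cycle (2) at 0.9869 (≤1, no arbitrage).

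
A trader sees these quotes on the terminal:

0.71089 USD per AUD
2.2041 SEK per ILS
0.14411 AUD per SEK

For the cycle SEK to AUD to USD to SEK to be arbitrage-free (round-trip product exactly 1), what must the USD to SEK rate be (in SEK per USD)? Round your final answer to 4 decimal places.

9.7612

Known legs of the cycle: 0.14411 × 0.71089 = 0.1024463579
For no arbitrage the full-cycle product must be 1, so the missing rate is 1 / 0.1024463579 ≈ 9.761206.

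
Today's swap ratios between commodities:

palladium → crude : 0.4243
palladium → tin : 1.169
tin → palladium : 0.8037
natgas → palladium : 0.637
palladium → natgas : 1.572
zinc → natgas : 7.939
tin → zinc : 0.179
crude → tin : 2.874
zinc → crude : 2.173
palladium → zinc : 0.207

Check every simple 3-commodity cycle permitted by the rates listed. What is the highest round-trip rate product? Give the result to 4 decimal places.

tin→zinc→crude→tin: 0.179 × 2.173 × 2.874 = 1.11789
zinc→natgas→palladium→zinc: 7.939 × 0.637 × 0.207 = 1.04683
tin→palladium→crude→tin: 0.8037 × 0.4243 × 2.874 = 0.98006
Maximum is tin→zinc→crude→tin at 1.1179; arbitrage exists.

1.1179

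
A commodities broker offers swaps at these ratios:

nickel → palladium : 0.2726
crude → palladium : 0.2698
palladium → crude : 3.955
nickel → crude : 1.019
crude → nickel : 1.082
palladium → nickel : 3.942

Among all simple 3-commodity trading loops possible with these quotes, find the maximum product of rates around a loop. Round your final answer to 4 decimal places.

palladium→crude→nickel→palladium: 3.955 × 1.082 × 0.2726 = 1.16654
palladium→nickel→crude→palladium: 3.942 × 1.019 × 0.2698 = 1.08376
Maximum is palladium→crude→nickel→palladium at 1.1665; arbitrage exists.

1.1665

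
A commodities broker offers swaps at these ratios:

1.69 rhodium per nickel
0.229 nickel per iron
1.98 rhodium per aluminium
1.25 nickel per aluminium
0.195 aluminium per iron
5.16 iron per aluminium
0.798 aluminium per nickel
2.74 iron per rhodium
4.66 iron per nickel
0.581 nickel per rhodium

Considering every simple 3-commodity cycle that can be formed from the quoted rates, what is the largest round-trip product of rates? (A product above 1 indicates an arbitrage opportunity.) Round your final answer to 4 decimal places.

aluminium→nickel→iron→aluminium: 1.25 × 4.66 × 0.195 = 1.13588
iron→nickel→rhodium→iron: 0.229 × 1.69 × 2.74 = 1.06041
aluminium→rhodium→iron→aluminium: 1.98 × 2.74 × 0.195 = 1.05791
aluminium→iron→nickel→aluminium: 5.16 × 0.229 × 0.798 = 0.94295
aluminium→rhodium→nickel→aluminium: 1.98 × 0.581 × 0.798 = 0.91800
Maximum is aluminium→nickel→iron→aluminium at 1.1359; arbitrage exists.

1.1359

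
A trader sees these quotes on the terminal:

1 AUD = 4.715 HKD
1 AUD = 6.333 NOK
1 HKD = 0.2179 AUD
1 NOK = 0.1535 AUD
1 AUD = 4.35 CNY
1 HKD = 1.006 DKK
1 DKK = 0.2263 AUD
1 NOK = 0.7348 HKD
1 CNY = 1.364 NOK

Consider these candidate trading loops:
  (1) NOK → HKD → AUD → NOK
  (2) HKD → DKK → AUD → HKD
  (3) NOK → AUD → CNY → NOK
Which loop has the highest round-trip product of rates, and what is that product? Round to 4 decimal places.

1.0734

(1) 0.7348 × 0.2179 × 6.333 = 1.01400
(2) 1.006 × 0.2263 × 4.715 = 1.07341
(3) 0.1535 × 4.35 × 1.364 = 0.91078
Highest is cycle (2) at 1.0734 (>1, arbitrage).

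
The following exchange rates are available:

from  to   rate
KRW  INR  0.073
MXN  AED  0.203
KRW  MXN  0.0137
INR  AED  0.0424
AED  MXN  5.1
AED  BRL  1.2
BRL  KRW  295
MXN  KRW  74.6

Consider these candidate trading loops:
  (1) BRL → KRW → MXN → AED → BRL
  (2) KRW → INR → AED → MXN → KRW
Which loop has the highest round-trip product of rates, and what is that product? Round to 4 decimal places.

(1) 295 × 0.0137 × 0.203 × 1.2 = 0.98451
(2) 0.073 × 0.0424 × 5.1 × 74.6 = 1.17760
Highest is cycle (2) at 1.1776 (>1, arbitrage).

1.1776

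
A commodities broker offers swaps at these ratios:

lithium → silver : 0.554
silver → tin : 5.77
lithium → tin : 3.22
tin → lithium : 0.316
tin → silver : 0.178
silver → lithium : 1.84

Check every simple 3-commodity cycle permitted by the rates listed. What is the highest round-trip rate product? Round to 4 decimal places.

silver→lithium→tin→silver: 1.84 × 3.22 × 0.178 = 1.05461
silver→tin→lithium→silver: 5.77 × 0.316 × 0.554 = 1.01012
Maximum is silver→lithium→tin→silver at 1.0546; arbitrage exists.

1.0546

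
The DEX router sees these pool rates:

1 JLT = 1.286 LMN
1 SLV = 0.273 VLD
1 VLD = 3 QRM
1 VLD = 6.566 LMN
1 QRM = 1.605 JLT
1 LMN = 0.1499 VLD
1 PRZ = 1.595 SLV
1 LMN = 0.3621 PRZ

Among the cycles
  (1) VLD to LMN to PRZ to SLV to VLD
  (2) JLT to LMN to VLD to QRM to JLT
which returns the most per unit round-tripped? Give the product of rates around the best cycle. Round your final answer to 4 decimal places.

(1) 6.566 × 0.3621 × 1.595 × 0.273 = 1.03527
(2) 1.286 × 0.1499 × 3 × 1.605 = 0.92819
Highest is cycle (1) at 1.0353 (>1, arbitrage).

1.0353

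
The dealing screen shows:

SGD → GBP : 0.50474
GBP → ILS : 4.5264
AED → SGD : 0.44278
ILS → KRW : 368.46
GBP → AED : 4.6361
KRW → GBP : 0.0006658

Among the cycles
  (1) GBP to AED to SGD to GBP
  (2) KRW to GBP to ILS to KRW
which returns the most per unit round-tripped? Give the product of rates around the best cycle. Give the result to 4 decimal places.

1.1104

(1) 4.6361 × 0.44278 × 0.50474 = 1.03612
(2) 0.0006658 × 4.5264 × 368.46 = 1.11042
Highest is cycle (2) at 1.1104 (>1, arbitrage).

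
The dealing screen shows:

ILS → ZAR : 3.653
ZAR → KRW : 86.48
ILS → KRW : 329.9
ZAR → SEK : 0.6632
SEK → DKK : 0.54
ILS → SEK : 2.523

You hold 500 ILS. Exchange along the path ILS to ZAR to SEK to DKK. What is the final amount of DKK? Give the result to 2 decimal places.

500 ILS × 3.653 = 1826.5 ZAR
1826.5 ZAR × 0.6632 = 1211.3348 SEK
1211.3348 SEK × 0.54 = 654.120792 DKK

654.12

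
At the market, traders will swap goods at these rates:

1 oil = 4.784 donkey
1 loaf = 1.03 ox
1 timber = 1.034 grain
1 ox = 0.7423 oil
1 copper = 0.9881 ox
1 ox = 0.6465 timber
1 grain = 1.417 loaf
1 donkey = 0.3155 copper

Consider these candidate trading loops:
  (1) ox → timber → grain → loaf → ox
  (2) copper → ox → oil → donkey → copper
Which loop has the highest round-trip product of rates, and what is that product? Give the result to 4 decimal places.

(1) 0.6465 × 1.034 × 1.417 × 1.03 = 0.97565
(2) 0.9881 × 0.7423 × 4.784 × 0.3155 = 1.10706
Highest is cycle (2) at 1.1071 (>1, arbitrage).

1.1071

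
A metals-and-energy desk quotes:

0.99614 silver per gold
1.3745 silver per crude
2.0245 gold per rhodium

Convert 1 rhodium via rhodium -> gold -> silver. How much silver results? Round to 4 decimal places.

1 rhodium × 2.0245 = 2.0245 gold
2.0245 gold × 0.99614 = 2.01668543 silver

2.0167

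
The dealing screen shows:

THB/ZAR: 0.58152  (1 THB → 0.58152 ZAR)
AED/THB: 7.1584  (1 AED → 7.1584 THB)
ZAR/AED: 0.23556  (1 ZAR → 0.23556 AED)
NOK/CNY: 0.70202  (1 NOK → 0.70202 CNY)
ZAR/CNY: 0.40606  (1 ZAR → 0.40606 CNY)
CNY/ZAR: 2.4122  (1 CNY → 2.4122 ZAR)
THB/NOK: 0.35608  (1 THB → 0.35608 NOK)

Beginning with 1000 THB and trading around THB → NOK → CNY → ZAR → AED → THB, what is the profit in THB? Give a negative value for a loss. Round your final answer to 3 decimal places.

16.782

1000 THB × 0.35608 = 356.08 NOK
356.08 NOK × 0.70202 = 249.9752816 CNY
249.9752816 CNY × 2.4122 = 602.99037427552 ZAR
602.99037427552 ZAR × 0.23556 = 142.0404125643414912 AED
142.0404125643414912 AED × 7.1584 = 1016.78208930058213060608 THB
Net change: 1016.78208930058213060608 − 1000 = 16.78208930058213060608 THB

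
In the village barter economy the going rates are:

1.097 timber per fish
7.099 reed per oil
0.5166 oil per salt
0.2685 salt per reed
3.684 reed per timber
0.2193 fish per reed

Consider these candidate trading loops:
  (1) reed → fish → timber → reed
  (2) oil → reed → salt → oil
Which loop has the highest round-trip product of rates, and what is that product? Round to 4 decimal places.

0.9847

(1) 0.2193 × 1.097 × 3.684 = 0.88627
(2) 7.099 × 0.2685 × 0.5166 = 0.98468
Highest is cycle (2) at 0.9847 (≤1, no arbitrage).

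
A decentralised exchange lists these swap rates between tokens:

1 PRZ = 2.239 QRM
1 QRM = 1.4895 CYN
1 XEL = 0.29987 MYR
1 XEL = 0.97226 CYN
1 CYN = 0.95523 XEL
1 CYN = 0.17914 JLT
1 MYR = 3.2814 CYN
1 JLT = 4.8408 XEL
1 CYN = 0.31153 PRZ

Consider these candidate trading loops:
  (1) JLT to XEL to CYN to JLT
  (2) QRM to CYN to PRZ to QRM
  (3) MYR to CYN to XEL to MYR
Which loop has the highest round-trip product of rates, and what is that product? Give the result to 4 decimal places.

1.0389

(1) 4.8408 × 0.97226 × 0.17914 = 0.84313
(2) 1.4895 × 0.31153 × 2.239 = 1.03895
(3) 3.2814 × 0.95523 × 0.29987 = 0.93994
Highest is cycle (2) at 1.0389 (>1, arbitrage).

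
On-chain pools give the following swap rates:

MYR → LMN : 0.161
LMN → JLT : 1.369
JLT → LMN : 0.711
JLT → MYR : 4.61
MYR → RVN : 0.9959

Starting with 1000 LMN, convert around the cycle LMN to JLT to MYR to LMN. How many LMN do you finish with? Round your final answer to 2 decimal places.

1000 LMN × 1.369 = 1369 JLT
1369 JLT × 4.61 = 6311.09 MYR
6311.09 MYR × 0.161 = 1016.08549 LMN

1016.09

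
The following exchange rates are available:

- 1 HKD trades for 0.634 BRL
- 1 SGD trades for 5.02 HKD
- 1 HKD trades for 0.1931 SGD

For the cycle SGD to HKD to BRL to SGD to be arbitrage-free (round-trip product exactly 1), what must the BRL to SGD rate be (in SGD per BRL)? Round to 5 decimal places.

0.31420

Known legs of the cycle: 5.02 × 0.634 = 3.18268
For no arbitrage the full-cycle product must be 1, so the missing rate is 1 / 3.18268 ≈ 0.3142006.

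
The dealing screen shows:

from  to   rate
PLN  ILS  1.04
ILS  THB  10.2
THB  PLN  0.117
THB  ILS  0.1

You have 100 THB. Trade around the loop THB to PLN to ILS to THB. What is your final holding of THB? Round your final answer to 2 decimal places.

100 THB × 0.117 = 11.7 PLN
11.7 PLN × 1.04 = 12.168 ILS
12.168 ILS × 10.2 = 124.1136 THB

124.11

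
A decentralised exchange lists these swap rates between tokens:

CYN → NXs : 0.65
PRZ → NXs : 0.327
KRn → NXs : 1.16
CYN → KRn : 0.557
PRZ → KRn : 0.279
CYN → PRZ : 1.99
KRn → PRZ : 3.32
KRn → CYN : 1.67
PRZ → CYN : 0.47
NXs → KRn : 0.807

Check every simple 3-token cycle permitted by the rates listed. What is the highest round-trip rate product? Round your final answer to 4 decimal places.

0.9272

PRZ→KRn→CYN→PRZ: 0.279 × 1.67 × 1.99 = 0.92720
NXs→KRn→PRZ→NXs: 0.807 × 3.32 × 0.327 = 0.87611
NXs→KRn→CYN→NXs: 0.807 × 1.67 × 0.65 = 0.87600
PRZ→CYN→KRn→PRZ: 0.47 × 0.557 × 3.32 = 0.86914
Maximum is PRZ→KRn→CYN→PRZ at 0.9272; no arbitrage — every cycle loses value.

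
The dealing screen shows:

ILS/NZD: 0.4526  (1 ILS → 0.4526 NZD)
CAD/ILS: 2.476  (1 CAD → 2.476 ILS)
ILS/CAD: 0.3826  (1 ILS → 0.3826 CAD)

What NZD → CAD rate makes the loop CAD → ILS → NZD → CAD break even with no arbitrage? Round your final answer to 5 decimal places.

Known legs of the cycle: 2.476 × 0.4526 = 1.1206376
For no arbitrage the full-cycle product must be 1, so the missing rate is 1 / 1.1206376 ≈ 0.8923491.

0.89235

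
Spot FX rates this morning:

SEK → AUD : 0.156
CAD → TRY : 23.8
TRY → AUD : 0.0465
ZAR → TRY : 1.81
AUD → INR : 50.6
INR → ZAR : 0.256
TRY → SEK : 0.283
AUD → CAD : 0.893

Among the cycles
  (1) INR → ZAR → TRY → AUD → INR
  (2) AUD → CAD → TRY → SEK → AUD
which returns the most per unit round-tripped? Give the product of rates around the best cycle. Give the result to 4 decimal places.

(1) 0.256 × 1.81 × 0.0465 × 50.6 = 1.09024
(2) 0.893 × 23.8 × 0.283 × 0.156 = 0.93830
Highest is cycle (1) at 1.0902 (>1, arbitrage).

1.0902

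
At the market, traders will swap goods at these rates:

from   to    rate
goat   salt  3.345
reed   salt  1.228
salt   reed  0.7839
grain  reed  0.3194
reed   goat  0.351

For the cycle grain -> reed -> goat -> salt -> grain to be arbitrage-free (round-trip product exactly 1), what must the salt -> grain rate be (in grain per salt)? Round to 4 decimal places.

2.6666

Known legs of the cycle: 0.3194 × 0.351 × 3.345 = 0.375005943
For no arbitrage the full-cycle product must be 1, so the missing rate is 1 / 0.375005943 ≈ 2.666624.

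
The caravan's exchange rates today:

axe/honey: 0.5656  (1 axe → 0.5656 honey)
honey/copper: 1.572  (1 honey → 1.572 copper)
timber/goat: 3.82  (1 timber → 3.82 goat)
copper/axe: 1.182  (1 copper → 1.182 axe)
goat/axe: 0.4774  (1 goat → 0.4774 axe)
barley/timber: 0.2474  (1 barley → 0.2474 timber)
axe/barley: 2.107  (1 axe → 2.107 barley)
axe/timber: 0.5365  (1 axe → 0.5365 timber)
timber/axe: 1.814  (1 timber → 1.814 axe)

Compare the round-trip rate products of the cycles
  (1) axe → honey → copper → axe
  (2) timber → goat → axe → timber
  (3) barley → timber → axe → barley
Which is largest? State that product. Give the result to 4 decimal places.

(1) 0.5656 × 1.572 × 1.182 = 1.05094
(2) 3.82 × 0.4774 × 0.5365 = 0.97840
(3) 0.2474 × 1.814 × 2.107 = 0.94559
Highest is cycle (1) at 1.0509 (>1, arbitrage).

1.0509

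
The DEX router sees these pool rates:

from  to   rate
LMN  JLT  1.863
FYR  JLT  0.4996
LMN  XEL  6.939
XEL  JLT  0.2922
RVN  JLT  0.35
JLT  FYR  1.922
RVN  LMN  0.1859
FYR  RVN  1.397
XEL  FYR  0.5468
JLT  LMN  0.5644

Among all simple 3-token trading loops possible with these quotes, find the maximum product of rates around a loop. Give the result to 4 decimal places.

1.1444

LMN→XEL→JLT→LMN: 6.939 × 0.2922 × 0.5644 = 1.14436
RVN→JLT→FYR→RVN: 0.35 × 1.922 × 1.397 = 0.93976
Maximum is LMN→XEL→JLT→LMN at 1.1444; arbitrage exists.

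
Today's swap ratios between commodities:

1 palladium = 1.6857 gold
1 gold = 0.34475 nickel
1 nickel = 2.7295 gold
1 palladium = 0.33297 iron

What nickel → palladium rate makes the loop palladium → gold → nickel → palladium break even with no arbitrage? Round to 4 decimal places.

Known legs of the cycle: 1.6857 × 0.34475 = 0.581145075
For no arbitrage the full-cycle product must be 1, so the missing rate is 1 / 0.581145075 ≈ 1.720741.

1.7207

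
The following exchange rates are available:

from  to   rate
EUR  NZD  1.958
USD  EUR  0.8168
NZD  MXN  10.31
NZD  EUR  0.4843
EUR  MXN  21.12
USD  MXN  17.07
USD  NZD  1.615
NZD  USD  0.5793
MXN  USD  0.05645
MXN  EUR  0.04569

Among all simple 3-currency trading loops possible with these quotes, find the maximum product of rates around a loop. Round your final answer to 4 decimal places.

0.9738

EUR→MXN→USD→EUR: 21.12 × 0.05645 × 0.8168 = 0.97381
USD→NZD→MXN→USD: 1.615 × 10.31 × 0.05645 = 0.93993
EUR→NZD→USD→EUR: 1.958 × 0.5793 × 0.8168 = 0.92647
EUR→NZD→MXN→EUR: 1.958 × 10.31 × 0.04569 = 0.92234
Maximum is EUR→MXN→USD→EUR at 0.9738; no arbitrage — every cycle loses value.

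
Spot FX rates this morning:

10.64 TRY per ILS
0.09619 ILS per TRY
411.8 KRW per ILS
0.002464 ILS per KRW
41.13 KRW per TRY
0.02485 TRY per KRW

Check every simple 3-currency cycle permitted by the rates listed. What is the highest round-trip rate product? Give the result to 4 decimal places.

KRW→ILS→TRY→KRW: 0.002464 × 10.64 × 41.13 = 1.07830
KRW→TRY→ILS→KRW: 0.02485 × 0.09619 × 411.8 = 0.98433
Maximum is KRW→ILS→TRY→KRW at 1.0783; arbitrage exists.

1.0783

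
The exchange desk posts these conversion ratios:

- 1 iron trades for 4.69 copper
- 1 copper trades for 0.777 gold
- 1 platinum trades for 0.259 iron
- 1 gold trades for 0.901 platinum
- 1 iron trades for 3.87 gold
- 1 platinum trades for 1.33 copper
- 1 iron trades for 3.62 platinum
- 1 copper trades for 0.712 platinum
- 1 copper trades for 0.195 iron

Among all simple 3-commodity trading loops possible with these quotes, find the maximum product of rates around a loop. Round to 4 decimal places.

platinum→copper→iron→platinum: 1.33 × 0.195 × 3.62 = 0.93885
platinum→copper→gold→platinum: 1.33 × 0.777 × 0.901 = 0.93110
platinum→iron→gold→platinum: 0.259 × 3.87 × 0.901 = 0.90310
platinum→iron→copper→platinum: 0.259 × 4.69 × 0.712 = 0.86487
Maximum is platinum→copper→iron→platinum at 0.9388; no arbitrage — every cycle loses value.

0.9388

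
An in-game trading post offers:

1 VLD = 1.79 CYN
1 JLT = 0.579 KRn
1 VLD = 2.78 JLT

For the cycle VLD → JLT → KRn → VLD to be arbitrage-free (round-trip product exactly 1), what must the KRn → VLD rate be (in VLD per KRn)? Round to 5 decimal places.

Known legs of the cycle: 2.78 × 0.579 = 1.60962
For no arbitrage the full-cycle product must be 1, so the missing rate is 1 / 1.60962 ≈ 0.6212646.

0.62126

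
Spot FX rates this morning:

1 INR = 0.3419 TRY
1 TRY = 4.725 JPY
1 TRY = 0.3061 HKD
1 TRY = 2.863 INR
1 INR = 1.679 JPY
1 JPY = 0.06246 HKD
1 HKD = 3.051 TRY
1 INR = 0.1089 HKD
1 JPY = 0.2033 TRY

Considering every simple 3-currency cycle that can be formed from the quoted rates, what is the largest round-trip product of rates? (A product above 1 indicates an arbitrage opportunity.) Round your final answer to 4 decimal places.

0.9773

INR→JPY→TRY→INR: 1.679 × 0.2033 × 2.863 = 0.97726
INR→HKD→TRY→INR: 0.1089 × 3.051 × 2.863 = 0.95124
TRY→JPY→HKD→TRY: 4.725 × 0.06246 × 3.051 = 0.90042
Maximum is INR→JPY→TRY→INR at 0.9773; no arbitrage — every cycle loses value.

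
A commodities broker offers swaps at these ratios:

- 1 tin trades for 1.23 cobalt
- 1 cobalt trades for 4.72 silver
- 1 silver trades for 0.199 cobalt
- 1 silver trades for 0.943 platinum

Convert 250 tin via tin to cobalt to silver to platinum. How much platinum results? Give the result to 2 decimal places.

1368.67

250 tin × 1.23 = 307.5 cobalt
307.5 cobalt × 4.72 = 1451.4 silver
1451.4 silver × 0.943 = 1368.6702 platinum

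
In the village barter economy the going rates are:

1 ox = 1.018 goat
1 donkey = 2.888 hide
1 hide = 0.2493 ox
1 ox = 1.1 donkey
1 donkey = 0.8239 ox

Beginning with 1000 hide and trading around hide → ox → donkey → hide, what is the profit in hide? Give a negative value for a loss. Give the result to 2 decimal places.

1000 hide × 0.2493 = 249.3 ox
249.3 ox × 1.1 = 274.23 donkey
274.23 donkey × 2.888 = 791.97624 hide
Net change: 791.97624 − 1000 = -208.02376 hide

-208.02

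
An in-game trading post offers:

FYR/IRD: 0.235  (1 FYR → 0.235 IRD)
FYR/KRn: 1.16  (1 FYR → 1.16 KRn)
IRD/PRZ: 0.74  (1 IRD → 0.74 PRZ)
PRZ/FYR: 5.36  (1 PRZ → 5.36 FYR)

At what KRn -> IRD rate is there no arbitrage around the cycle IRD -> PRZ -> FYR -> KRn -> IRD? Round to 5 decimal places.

Known legs of the cycle: 0.74 × 5.36 × 1.16 = 4.601024
For no arbitrage the full-cycle product must be 1, so the missing rate is 1 / 4.601024 ≈ 0.2173429.

0.21734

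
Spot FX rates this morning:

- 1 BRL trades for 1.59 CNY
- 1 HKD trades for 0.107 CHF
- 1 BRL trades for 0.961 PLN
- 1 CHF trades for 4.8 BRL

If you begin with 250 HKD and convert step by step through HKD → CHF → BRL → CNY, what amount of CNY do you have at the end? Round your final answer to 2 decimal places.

204.16

250 HKD × 0.107 = 26.75 CHF
26.75 CHF × 4.8 = 128.4 BRL
128.4 BRL × 1.59 = 204.156 CNY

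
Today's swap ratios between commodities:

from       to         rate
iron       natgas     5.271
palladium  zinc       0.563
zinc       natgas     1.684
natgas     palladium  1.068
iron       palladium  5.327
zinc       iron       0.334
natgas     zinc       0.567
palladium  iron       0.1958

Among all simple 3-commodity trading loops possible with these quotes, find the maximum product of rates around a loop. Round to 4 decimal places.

natgas→palladium→iron→natgas: 1.068 × 0.1958 × 5.271 = 1.10224
zinc→natgas→palladium→zinc: 1.684 × 1.068 × 0.563 = 1.01256
zinc→iron→palladium→zinc: 0.334 × 5.327 × 0.563 = 1.00170
zinc→iron→natgas→zinc: 0.334 × 5.271 × 0.567 = 0.99821
Maximum is natgas→palladium→iron→natgas at 1.1022; arbitrage exists.

1.1022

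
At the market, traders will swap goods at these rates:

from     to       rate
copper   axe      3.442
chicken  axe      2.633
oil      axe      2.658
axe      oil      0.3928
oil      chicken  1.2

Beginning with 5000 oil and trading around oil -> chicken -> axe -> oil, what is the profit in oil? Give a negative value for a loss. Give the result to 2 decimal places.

5000 oil × 1.2 = 6000 chicken
6000 chicken × 2.633 = 15798 axe
15798 axe × 0.3928 = 6205.4544 oil
Net change: 6205.4544 − 5000 = 1205.4544 oil

1205.45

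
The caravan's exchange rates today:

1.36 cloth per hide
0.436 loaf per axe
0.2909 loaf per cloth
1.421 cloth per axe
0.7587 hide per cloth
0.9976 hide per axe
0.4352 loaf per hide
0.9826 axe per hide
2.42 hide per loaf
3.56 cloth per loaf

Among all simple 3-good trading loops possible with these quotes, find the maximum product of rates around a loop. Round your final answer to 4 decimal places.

1.1755

loaf→cloth→hide→loaf: 3.56 × 0.7587 × 0.4352 = 1.17546
axe→cloth→hide→axe: 1.421 × 0.7587 × 0.9826 = 1.05935
loaf→hide→axe→loaf: 2.42 × 0.9826 × 0.436 = 1.03676
loaf→hide→cloth→loaf: 2.42 × 1.36 × 0.2909 = 0.95741
Maximum is loaf→cloth→hide→loaf at 1.1755; arbitrage exists.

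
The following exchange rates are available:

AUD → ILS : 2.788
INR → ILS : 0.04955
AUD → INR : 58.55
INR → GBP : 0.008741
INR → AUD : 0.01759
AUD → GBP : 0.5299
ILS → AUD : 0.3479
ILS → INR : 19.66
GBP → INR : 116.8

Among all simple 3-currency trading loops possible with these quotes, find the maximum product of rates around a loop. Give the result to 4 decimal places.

INR→AUD→GBP→INR: 0.01759 × 0.5299 × 116.8 = 1.08869
INR→ILS→AUD→INR: 0.04955 × 0.3479 × 58.55 = 1.00931
INR→AUD→ILS→INR: 0.01759 × 2.788 × 19.66 = 0.96414
Maximum is INR→AUD→GBP→INR at 1.0887; arbitrage exists.

1.0887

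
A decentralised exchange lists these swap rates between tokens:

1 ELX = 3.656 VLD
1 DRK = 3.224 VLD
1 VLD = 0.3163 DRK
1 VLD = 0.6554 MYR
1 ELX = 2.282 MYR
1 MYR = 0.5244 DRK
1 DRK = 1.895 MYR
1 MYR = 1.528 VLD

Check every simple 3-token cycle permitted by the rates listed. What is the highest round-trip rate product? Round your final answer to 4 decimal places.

1.1081

VLD→MYR→DRK→VLD: 0.6554 × 0.5244 × 3.224 = 1.10806
VLD→DRK→MYR→VLD: 0.3163 × 1.895 × 1.528 = 0.91587
Maximum is VLD→MYR→DRK→VLD at 1.1081; arbitrage exists.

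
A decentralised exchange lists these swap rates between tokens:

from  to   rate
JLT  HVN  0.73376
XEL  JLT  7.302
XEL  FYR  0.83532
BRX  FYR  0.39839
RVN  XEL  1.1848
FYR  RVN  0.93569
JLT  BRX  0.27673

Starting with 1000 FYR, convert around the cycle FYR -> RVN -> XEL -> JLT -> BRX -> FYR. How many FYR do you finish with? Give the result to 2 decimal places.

1000 FYR × 0.93569 = 935.69 RVN
935.69 RVN × 1.1848 = 1108.605512 XEL
1108.605512 XEL × 7.302 = 8095.037448624 JLT
8095.037448624 JLT × 0.27673 = 2240.13971315771952 BRX
2240.13971315771952 BRX × 0.39839 = 892.4492603249038795728 FYR

892.45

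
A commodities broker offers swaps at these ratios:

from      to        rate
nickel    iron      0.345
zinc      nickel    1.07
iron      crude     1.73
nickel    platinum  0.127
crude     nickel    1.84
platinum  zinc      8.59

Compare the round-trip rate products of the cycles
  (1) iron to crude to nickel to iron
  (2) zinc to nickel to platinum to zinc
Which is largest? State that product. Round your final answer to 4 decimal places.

(1) 1.73 × 1.84 × 0.345 = 1.09820
(2) 1.07 × 0.127 × 8.59 = 1.16730
Highest is cycle (2) at 1.1673 (>1, arbitrage).

1.1673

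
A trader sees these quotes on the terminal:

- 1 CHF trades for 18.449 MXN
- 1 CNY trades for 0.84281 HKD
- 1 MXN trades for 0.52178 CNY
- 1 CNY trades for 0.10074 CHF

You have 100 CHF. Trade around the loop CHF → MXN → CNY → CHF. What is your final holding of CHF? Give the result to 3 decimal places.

100 CHF × 18.449 = 1844.9 MXN
1844.9 MXN × 0.52178 = 962.631922 CNY
962.631922 CNY × 0.10074 = 96.97553982228 CHF

96.976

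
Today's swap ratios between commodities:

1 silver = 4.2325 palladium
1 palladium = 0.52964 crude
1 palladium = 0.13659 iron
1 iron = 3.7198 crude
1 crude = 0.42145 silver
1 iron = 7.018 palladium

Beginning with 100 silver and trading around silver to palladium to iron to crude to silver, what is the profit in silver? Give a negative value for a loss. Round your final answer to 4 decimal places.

100 silver × 4.2325 = 423.25 palladium
423.25 palladium × 0.13659 = 57.8117175 iron
57.8117175 iron × 3.7198 = 215.0480267565 crude
215.0480267565 crude × 0.42145 = 90.631990876526925 silver
Net change: 90.631990876526925 − 100 = -9.368009123473075 silver

-9.3680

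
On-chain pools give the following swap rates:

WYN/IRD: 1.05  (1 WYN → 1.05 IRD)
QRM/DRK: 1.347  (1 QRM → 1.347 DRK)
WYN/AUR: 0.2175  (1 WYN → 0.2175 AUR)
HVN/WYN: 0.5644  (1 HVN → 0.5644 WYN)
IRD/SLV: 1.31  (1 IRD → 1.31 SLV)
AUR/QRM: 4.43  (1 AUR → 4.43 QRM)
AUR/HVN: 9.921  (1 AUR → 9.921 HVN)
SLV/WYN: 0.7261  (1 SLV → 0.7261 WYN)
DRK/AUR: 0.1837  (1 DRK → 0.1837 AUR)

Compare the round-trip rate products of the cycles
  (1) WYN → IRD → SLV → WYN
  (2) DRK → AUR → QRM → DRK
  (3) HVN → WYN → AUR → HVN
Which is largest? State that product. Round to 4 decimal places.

1.2179

(1) 1.05 × 1.31 × 0.7261 = 0.99875
(2) 0.1837 × 4.43 × 1.347 = 1.09618
(3) 0.5644 × 0.2175 × 9.921 = 1.21787
Highest is cycle (3) at 1.2179 (>1, arbitrage).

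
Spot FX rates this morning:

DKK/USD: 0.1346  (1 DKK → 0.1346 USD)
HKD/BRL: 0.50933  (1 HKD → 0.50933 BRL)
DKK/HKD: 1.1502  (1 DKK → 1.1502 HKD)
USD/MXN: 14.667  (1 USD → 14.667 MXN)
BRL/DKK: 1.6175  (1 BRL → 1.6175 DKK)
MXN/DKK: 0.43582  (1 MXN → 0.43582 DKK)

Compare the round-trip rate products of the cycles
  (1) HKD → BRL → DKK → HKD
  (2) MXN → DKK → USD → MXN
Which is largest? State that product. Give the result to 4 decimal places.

0.9476

(1) 0.50933 × 1.6175 × 1.1502 = 0.94758
(2) 0.43582 × 0.1346 × 14.667 = 0.86039
Highest is cycle (1) at 0.9476 (≤1, no arbitrage).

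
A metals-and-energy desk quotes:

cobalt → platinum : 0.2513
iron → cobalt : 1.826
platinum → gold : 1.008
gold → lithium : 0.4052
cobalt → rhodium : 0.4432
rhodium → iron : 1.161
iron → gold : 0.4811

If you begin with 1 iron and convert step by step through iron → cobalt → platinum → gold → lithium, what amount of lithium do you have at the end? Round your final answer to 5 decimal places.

1 iron × 1.826 = 1.826 cobalt
1.826 cobalt × 0.2513 = 0.4588738 platinum
0.4588738 platinum × 1.008 = 0.4625447904 gold
0.4625447904 gold × 0.4052 = 0.18742314907008 lithium

0.18742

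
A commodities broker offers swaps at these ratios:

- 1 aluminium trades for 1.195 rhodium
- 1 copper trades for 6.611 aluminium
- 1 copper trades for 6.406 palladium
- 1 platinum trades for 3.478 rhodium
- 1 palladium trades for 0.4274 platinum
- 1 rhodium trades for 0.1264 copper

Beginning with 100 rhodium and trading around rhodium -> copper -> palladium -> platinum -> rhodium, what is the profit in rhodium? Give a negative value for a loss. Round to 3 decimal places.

20.364

100 rhodium × 0.1264 = 12.64 copper
12.64 copper × 6.406 = 80.97184 palladium
80.97184 palladium × 0.4274 = 34.607364416 platinum
34.607364416 platinum × 3.478 = 120.364413438848 rhodium
Net change: 120.364413438848 − 100 = 20.364413438848 rhodium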